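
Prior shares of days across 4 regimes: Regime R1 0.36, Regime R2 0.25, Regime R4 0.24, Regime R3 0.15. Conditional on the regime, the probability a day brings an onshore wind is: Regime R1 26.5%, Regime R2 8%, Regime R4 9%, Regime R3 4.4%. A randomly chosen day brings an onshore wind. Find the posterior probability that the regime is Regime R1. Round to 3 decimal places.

Prior × likelihood for each hypothesis:
  Regime R1: 0.36 × 0.265 = 0.0954
  Regime R2: 0.25 × 0.08 = 0.02
  Regime R4: 0.24 × 0.09 = 0.0216
  Regime R3: 0.15 × 0.044 = 0.0066
Sum = 0.1436.
P(Regime R1 | evidence) = 0.0954 / 0.1436 ≈ 0.664.

0.664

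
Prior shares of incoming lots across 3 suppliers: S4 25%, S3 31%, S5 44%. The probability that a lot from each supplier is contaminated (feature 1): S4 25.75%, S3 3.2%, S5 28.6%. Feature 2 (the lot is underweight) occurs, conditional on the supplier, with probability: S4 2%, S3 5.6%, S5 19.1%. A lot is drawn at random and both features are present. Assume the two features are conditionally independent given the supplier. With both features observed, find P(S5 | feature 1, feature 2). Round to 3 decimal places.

Prior × likelihood for each hypothesis:
  S4: 0.25 × 0.2575 × 0.02 = 0.0012875
  S3: 0.31 × 0.032 × 0.056 = 0.00055552
  S5: 0.44 × 0.286 × 0.191 = 0.02403544
Normalizing constant = 0.02587846.
P(S5 | evidence) = 0.02403544 / 0.02587846 ≈ 0.929.

0.929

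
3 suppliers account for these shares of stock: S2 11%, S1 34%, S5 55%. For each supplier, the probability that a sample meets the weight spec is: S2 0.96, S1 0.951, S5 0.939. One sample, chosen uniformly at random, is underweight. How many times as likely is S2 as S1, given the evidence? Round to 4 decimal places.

0.2641

Taking complements, P(underweight | each) = S2 0.04, S1 0.049, S5 0.061.
Compute prior × likelihood for every hypothesis:
  S2: 0.11 × 0.04 = 0.0044
  S1: 0.34 × 0.049 = 0.01666
  S5: 0.55 × 0.061 = 0.03355
Total = 0.05461.
The ratio is 0.0044 / 0.01666 (the normalizer cancels) = 0.2641.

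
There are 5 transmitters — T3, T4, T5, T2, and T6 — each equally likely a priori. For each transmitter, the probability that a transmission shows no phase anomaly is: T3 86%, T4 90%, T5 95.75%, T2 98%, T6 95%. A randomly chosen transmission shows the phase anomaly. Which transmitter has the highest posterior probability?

T3

Taking complements, P(anomaly | each) = T3 0.14, T4 0.1, T5 0.0425, T2 0.02, T6 0.05.
Since the prior is uniform, the posterior is proportional to the likelihood:
  T3: 0.14
  T4: 0.1
  T5: 0.0425
  T2: 0.02
  T6: 0.05
Total = 0.3525.
Largest term belongs to T3, so T3 is most probable.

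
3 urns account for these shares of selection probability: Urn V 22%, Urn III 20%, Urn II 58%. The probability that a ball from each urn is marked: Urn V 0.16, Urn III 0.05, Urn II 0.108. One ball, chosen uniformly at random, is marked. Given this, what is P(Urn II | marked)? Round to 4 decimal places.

0.5809

Prior × likelihood for each hypothesis:
  Urn V: 0.22 × 0.16 = 0.0352
  Urn III: 0.2 × 0.05 = 0.01
  Urn II: 0.58 × 0.108 = 0.06264
Sum = 0.10784.
P(Urn II | evidence) = 0.06264 / 0.10784 ≈ 0.5809.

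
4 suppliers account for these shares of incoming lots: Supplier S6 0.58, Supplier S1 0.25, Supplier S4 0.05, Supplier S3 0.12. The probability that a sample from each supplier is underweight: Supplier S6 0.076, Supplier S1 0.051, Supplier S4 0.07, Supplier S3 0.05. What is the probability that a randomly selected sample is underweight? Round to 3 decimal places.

Compute prior × likelihood for every hypothesis:
  Supplier S6: 0.58 × 0.076 = 0.04408
  Supplier S1: 0.25 × 0.051 = 0.01275
  Supplier S4: 0.05 × 0.07 = 0.0035
  Supplier S3: 0.12 × 0.05 = 0.006
P(underweight) = 0.04408 + 0.01275 + 0.0035 + 0.006 = 0.06633 → 0.066.

0.066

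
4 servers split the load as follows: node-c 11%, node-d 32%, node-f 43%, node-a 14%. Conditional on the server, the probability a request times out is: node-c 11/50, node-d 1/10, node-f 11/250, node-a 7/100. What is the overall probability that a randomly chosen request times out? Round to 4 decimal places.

Prior × likelihood for each hypothesis:
  node-c: 0.11 × 0.22 = 0.0242
  node-d: 0.32 × 0.1 = 0.032
  node-f: 0.43 × 0.044 = 0.01892
  node-a: 0.14 × 0.07 = 0.0098
P(timeout) = 0.0242 + 0.032 + 0.01892 + 0.0098 = 0.08492 → 0.0849.

0.0849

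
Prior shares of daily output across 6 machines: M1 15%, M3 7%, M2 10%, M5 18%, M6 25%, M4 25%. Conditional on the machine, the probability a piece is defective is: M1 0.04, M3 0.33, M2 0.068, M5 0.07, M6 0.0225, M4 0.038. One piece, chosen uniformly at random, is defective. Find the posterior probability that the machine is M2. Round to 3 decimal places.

Unnormalized posteriors (prior × likelihood):
  M1: 0.15 × 0.04 = 0.006
  M3: 0.07 × 0.33 = 0.0231
  M2: 0.1 × 0.068 = 0.0068
  M5: 0.18 × 0.07 = 0.0126
  M6: 0.25 × 0.0225 = 0.005625
  M4: 0.25 × 0.038 = 0.0095
Total = 0.063625.
P(M2 | evidence) = 0.0068 / 0.063625 ≈ 0.107.

0.107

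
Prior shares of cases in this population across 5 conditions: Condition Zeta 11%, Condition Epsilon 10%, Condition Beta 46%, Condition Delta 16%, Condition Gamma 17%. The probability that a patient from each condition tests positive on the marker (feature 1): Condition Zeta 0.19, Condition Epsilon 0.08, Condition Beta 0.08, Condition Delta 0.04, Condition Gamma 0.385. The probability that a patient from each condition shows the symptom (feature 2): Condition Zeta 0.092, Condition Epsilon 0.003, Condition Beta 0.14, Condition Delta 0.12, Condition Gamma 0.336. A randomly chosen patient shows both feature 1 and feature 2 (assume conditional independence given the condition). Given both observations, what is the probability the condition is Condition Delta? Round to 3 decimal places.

0.026

Compute prior × likelihood for every hypothesis:
  Condition Zeta: 0.11 × 0.19 × 0.092 = 0.0019228
  Condition Epsilon: 0.1 × 0.08 × 0.003 = 0.000024
  Condition Beta: 0.46 × 0.08 × 0.14 = 0.005152
  Condition Delta: 0.16 × 0.04 × 0.12 = 0.000768
  Condition Gamma: 0.17 × 0.385 × 0.336 = 0.0219912
Total = 0.029858.
P(Condition Delta | evidence) = 0.000768 / 0.029858 ≈ 0.026.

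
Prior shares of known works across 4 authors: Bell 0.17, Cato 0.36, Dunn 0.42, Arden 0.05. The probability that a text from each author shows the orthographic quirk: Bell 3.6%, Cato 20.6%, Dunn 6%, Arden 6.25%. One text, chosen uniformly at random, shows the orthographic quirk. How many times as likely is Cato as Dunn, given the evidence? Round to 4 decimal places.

Compute prior × likelihood for every hypothesis:
  Bell: 0.17 × 0.036 = 0.00612
  Cato: 0.36 × 0.206 = 0.07416
  Dunn: 0.42 × 0.06 = 0.0252
  Arden: 0.05 × 0.0625 = 0.003125
Normalizing constant = 0.108605.
The ratio is 0.07416 / 0.0252 (the normalizer cancels) = 2.9429.

2.9429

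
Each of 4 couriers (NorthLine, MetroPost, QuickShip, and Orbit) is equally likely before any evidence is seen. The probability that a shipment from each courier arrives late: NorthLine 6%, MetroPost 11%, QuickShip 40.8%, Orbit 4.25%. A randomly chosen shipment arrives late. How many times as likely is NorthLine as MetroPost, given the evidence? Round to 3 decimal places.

Since the prior is uniform, the posterior is proportional to the likelihood:
  NorthLine: 0.06
  MetroPost: 0.11
  QuickShip: 0.408
  Orbit: 0.0425
Sum = 0.6205.
The ratio is 0.06 / 0.11 (the normalizer cancels) = 0.545.

0.545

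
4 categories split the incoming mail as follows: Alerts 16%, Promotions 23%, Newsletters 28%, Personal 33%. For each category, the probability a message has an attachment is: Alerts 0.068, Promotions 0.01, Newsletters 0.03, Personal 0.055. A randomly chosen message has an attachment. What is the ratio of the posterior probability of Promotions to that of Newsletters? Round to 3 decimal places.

0.274

Unnormalized posteriors (prior × likelihood):
  Alerts: 0.16 × 0.068 = 0.01088
  Promotions: 0.23 × 0.01 = 0.0023
  Newsletters: 0.28 × 0.03 = 0.0084
  Personal: 0.33 × 0.055 = 0.01815
Sum = 0.03973.
The ratio is 0.0023 / 0.0084 (the normalizer cancels) = 0.274.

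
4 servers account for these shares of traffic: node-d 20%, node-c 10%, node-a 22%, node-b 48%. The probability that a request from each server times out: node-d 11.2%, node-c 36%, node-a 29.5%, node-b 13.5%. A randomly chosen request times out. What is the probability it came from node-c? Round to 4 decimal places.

Unnormalized posteriors (prior × likelihood):
  node-d: 0.2 × 0.112 = 0.0224
  node-c: 0.1 × 0.36 = 0.036
  node-a: 0.22 × 0.295 = 0.0649
  node-b: 0.48 × 0.135 = 0.0648
Total = 0.1881.
P(node-c | evidence) = 0.036 / 0.1881 ≈ 0.1914.

0.1914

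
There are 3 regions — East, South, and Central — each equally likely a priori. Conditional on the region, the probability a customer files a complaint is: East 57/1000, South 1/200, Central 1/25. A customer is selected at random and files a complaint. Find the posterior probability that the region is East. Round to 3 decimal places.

0.559

With a uniform prior (1/3 each), posterior ∝ likelihood:
  East: 0.057
  South: 0.005
  Central: 0.04
Normalizing constant = 0.102.
P(East | evidence) = 0.057 / 0.102 ≈ 0.559.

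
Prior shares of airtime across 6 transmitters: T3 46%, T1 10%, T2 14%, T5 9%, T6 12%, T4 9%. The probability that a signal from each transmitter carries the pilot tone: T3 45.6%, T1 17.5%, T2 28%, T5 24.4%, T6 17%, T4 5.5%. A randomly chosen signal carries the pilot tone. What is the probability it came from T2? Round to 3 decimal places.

0.125

Compute prior × likelihood for every hypothesis:
  T3: 0.46 × 0.456 = 0.20976
  T1: 0.1 × 0.175 = 0.0175
  T2: 0.14 × 0.28 = 0.0392
  T5: 0.09 × 0.244 = 0.02196
  T6: 0.12 × 0.17 = 0.0204
  T4: 0.09 × 0.055 = 0.00495
Total = 0.31377.
P(T2 | evidence) = 0.0392 / 0.31377 ≈ 0.125.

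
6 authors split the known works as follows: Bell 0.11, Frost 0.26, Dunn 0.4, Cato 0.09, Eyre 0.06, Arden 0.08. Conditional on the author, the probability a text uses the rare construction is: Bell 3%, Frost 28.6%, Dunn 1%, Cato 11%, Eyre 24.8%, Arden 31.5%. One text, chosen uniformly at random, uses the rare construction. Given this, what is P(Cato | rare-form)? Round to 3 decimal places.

Prior × likelihood for each hypothesis:
  Bell: 0.11 × 0.03 = 0.0033
  Frost: 0.26 × 0.286 = 0.07436
  Dunn: 0.4 × 0.01 = 0.004
  Cato: 0.09 × 0.11 = 0.0099
  Eyre: 0.06 × 0.248 = 0.01488
  Arden: 0.08 × 0.315 = 0.0252
Normalizing constant = 0.13164.
P(Cato | evidence) = 0.0099 / 0.13164 ≈ 0.075.

0.075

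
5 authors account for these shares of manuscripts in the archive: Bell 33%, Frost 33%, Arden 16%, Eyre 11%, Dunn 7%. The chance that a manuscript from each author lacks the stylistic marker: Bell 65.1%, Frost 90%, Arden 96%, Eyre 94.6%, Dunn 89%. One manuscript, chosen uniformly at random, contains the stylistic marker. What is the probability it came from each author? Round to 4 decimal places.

Bell 0.6847, Frost 0.1962, Arden 0.0380, Eyre 0.0353, Dunn 0.0458

Taking complements, P(marker | each) = Bell 0.349, Frost 0.1, Arden 0.04, Eyre 0.054, Dunn 0.11.
Compute prior × likelihood for every hypothesis:
  Bell: 0.33 × 0.349 = 0.11517
  Frost: 0.33 × 0.1 = 0.033
  Arden: 0.16 × 0.04 = 0.0064
  Eyre: 0.11 × 0.054 = 0.00594
  Dunn: 0.07 × 0.11 = 0.0077
Sum = 0.16821.
P(Bell | marker) = 0.11517/0.16821 ≈ 0.6847
P(Frost | marker) = 0.033/0.16821 ≈ 0.1962
P(Arden | marker) = 0.0064/0.16821 ≈ 0.0380
P(Eyre | marker) = 0.00594/0.16821 ≈ 0.0353
P(Dunn | marker) = 0.0077/0.16821 ≈ 0.0458
(Check: 0.6847+0.1962+0.0380+0.0353+0.0458 = 1.0000.)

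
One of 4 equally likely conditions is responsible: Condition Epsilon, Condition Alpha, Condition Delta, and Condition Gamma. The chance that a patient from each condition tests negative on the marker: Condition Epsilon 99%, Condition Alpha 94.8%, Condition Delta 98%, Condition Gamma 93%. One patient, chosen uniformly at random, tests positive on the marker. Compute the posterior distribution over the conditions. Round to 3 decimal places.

Taking complements, P(marker-positive | each) = Condition Epsilon 0.01, Condition Alpha 0.052, Condition Delta 0.02, Condition Gamma 0.07.
Since the prior is uniform, the posterior is proportional to the likelihood:
  Condition Epsilon: 0.01
  Condition Alpha: 0.052
  Condition Delta: 0.02
  Condition Gamma: 0.07
Sum = 0.152.
P(Condition Epsilon | marker-positive) = 0.01/0.152 ≈ 0.066
P(Condition Alpha | marker-positive) = 0.052/0.152 ≈ 0.342
P(Condition Delta | marker-positive) = 0.02/0.152 ≈ 0.132
P(Condition Gamma | marker-positive) = 0.07/0.152 ≈ 0.461

Condition Epsilon 0.066, Condition Alpha 0.342, Condition Delta 0.132, Condition Gamma 0.461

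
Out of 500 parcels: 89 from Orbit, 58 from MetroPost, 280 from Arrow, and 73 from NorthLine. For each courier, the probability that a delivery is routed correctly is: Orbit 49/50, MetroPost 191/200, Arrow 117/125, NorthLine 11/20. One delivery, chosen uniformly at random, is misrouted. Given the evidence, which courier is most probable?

Taking complements, P(misrouted | each) = Orbit 0.02, MetroPost 0.045, Arrow 0.064, NorthLine 0.45.
Unnormalized posteriors (prior × likelihood):
  Orbit: 0.178 × 0.02 = 0.00356
  MetroPost: 0.116 × 0.045 = 0.00522
  Arrow: 0.56 × 0.064 = 0.03584
  NorthLine: 0.146 × 0.45 = 0.0657
Sum = 0.11032.
Largest term belongs to NorthLine, so NorthLine is most probable.

NorthLine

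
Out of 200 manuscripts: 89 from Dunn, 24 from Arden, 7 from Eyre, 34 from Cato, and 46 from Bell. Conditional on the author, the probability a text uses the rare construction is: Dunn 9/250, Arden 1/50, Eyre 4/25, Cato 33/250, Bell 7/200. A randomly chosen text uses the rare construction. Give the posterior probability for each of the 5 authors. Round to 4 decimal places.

Compute prior × likelihood for every hypothesis:
  Dunn: 0.445 × 0.036 = 0.01602
  Arden: 0.12 × 0.02 = 0.0024
  Eyre: 0.035 × 0.16 = 0.0056
  Cato: 0.17 × 0.132 = 0.02244
  Bell: 0.23 × 0.035 = 0.00805
Normalizing constant = 0.05451.
P(Dunn | rare-form) = 0.01602/0.05451 ≈ 0.2939
P(Arden | rare-form) = 0.0024/0.05451 ≈ 0.0440
P(Eyre | rare-form) = 0.0056/0.05451 ≈ 0.1027
P(Cato | rare-form) = 0.02244/0.05451 ≈ 0.4117
P(Bell | rare-form) = 0.00805/0.05451 ≈ 0.1477
(Check: 0.2939+0.0440+0.1027+0.4117+0.1477 = 1.0000.)

Dunn 0.2939, Arden 0.0440, Eyre 0.1027, Cato 0.4117, Bell 0.1477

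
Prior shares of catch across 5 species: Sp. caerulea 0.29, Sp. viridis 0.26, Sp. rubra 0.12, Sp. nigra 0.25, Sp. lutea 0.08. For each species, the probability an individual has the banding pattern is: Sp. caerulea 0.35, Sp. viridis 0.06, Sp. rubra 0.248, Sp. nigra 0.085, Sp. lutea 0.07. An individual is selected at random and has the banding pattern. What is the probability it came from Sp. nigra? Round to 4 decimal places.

By Bayes' rule, posterior ∝ prior × likelihood:
  Sp. caerulea: 0.29 × 0.35 = 0.1015
  Sp. viridis: 0.26 × 0.06 = 0.0156
  Sp. rubra: 0.12 × 0.248 = 0.02976
  Sp. nigra: 0.25 × 0.085 = 0.02125
  Sp. lutea: 0.08 × 0.07 = 0.0056
Normalizing constant = 0.17371.
P(Sp. nigra | evidence) = 0.02125 / 0.17371 ≈ 0.1223.

0.1223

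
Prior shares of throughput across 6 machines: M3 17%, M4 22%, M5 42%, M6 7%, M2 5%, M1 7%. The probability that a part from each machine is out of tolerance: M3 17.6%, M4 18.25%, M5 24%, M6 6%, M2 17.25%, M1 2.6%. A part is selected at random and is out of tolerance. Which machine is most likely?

M5

By Bayes' rule, posterior ∝ prior × likelihood:
  M3: 0.17 × 0.176 = 0.02992
  M4: 0.22 × 0.1825 = 0.04015
  M5: 0.42 × 0.24 = 0.1008
  M6: 0.07 × 0.06 = 0.0042
  M2: 0.05 × 0.1725 = 0.008625
  M1: 0.07 × 0.026 = 0.00182
Total = 0.185515.
Largest term belongs to M5, so M5 is most probable.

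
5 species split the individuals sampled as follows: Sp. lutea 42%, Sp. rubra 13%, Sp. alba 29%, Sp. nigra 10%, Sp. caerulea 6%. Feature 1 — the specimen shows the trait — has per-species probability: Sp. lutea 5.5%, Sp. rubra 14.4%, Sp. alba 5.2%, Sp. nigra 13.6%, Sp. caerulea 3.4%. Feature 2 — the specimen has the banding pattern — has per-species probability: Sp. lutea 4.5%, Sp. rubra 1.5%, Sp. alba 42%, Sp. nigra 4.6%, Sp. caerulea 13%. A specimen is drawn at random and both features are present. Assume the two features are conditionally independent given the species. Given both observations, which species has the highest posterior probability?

Sp. alba

Compute prior × likelihood for every hypothesis:
  Sp. lutea: 0.42 × 0.055 × 0.045 = 0.0010395
  Sp. rubra: 0.13 × 0.144 × 0.015 = 0.0002808
  Sp. alba: 0.29 × 0.052 × 0.42 = 0.0063336
  Sp. nigra: 0.1 × 0.136 × 0.046 = 0.0006256
  Sp. caerulea: 0.06 × 0.034 × 0.13 = 0.0002652
Normalizing constant = 0.0085447.
Largest term belongs to Sp. alba, so Sp. alba is most probable.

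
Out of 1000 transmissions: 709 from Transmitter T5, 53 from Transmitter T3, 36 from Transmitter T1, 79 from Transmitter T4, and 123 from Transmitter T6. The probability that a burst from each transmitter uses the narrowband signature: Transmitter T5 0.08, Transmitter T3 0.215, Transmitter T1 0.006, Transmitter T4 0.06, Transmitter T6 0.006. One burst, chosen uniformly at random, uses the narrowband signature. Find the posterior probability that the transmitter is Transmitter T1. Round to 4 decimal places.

Prior × likelihood for each hypothesis:
  Transmitter T5: 0.709 × 0.08 = 0.05672
  Transmitter T3: 0.053 × 0.215 = 0.011395
  Transmitter T1: 0.036 × 0.006 = 0.000216
  Transmitter T4: 0.079 × 0.06 = 0.00474
  Transmitter T6: 0.123 × 0.006 = 0.000738
Total = 0.073809.
P(Transmitter T1 | evidence) = 0.000216 / 0.073809 ≈ 0.0029.

0.0029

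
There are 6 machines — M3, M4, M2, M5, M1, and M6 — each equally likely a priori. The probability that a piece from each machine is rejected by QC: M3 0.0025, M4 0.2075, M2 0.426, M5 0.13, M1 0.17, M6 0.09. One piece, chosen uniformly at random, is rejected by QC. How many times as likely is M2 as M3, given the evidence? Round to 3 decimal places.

170.400

With a uniform prior (1/6 each), posterior ∝ likelihood:
  M3: 0.0025
  M4: 0.2075
  M2: 0.426
  M5: 0.13
  M1: 0.17
  M6: 0.09
Normalizing constant = 1.026.
The ratio is 0.426 / 0.0025 (the normalizer cancels) = 170.400.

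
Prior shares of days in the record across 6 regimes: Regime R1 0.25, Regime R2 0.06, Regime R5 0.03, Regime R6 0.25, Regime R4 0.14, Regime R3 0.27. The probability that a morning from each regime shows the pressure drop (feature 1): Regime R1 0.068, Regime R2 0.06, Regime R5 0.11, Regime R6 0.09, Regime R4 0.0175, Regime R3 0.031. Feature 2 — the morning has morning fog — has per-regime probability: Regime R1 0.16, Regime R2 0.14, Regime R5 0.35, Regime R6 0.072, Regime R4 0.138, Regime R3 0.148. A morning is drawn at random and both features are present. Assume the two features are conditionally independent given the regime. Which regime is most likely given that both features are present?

Regime R1

Compute prior × likelihood for every hypothesis:
  Regime R1: 0.25 × 0.068 × 0.16 = 0.00272
  Regime R2: 0.06 × 0.06 × 0.14 = 0.000504
  Regime R5: 0.03 × 0.11 × 0.35 = 0.001155
  Regime R6: 0.25 × 0.09 × 0.072 = 0.00162
  Regime R4: 0.14 × 0.0175 × 0.138 = 0.0003381
  Regime R3: 0.27 × 0.031 × 0.148 = 0.00123876
Sum = 0.00757586.
Largest term belongs to Regime R1, so Regime R1 is most probable.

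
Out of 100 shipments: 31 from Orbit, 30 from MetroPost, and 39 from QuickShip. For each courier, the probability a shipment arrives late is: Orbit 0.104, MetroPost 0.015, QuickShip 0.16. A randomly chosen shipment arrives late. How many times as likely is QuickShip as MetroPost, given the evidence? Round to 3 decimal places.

Unnormalized posteriors (prior × likelihood):
  Orbit: 0.31 × 0.104 = 0.03224
  MetroPost: 0.3 × 0.015 = 0.0045
  QuickShip: 0.39 × 0.16 = 0.0624
Total = 0.09914.
The ratio is 0.0624 / 0.0045 (the normalizer cancels) = 13.867.

13.867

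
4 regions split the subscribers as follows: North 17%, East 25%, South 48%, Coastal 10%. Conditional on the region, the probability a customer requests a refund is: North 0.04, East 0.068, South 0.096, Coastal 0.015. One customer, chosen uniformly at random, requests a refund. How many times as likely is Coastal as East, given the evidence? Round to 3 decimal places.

Prior × likelihood for each hypothesis:
  North: 0.17 × 0.04 = 0.0068
  East: 0.25 × 0.068 = 0.017
  South: 0.48 × 0.096 = 0.04608
  Coastal: 0.1 × 0.015 = 0.0015
Total = 0.07138.
The ratio is 0.0015 / 0.017 (the normalizer cancels) = 0.088.

0.088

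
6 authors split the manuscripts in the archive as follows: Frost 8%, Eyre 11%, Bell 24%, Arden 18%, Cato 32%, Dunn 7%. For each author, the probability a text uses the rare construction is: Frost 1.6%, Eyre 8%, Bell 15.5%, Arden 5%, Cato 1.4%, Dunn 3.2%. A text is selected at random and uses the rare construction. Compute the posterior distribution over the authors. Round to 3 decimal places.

Frost 0.020, Eyre 0.140, Bell 0.590, Arden 0.143, Cato 0.071, Dunn 0.036

Unnormalized posteriors (prior × likelihood):
  Frost: 0.08 × 0.016 = 0.00128
  Eyre: 0.11 × 0.08 = 0.0088
  Bell: 0.24 × 0.155 = 0.0372
  Arden: 0.18 × 0.05 = 0.009
  Cato: 0.32 × 0.014 = 0.00448
  Dunn: 0.07 × 0.032 = 0.00224
Total = 0.063.
P(Frost | rare-form) = 0.00128/0.063 ≈ 0.020
P(Eyre | rare-form) = 0.0088/0.063 ≈ 0.140
P(Bell | rare-form) = 0.0372/0.063 ≈ 0.590
P(Arden | rare-form) = 0.009/0.063 ≈ 0.143
P(Cato | rare-form) = 0.00448/0.063 ≈ 0.071
P(Dunn | rare-form) = 0.00224/0.063 ≈ 0.036
(Check: 0.020+0.140+0.590+0.143+0.071+0.036 = 1.000.)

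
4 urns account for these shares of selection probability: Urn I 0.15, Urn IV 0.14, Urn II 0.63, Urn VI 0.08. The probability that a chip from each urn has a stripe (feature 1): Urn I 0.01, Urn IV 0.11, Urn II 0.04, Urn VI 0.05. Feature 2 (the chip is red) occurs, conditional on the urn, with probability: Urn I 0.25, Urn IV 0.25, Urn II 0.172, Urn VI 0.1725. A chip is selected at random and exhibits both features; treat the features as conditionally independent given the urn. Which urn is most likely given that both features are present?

By Bayes' rule, posterior ∝ prior × likelihood:
  Urn I: 0.15 × 0.01 × 0.25 = 0.000375
  Urn IV: 0.14 × 0.11 × 0.25 = 0.00385
  Urn II: 0.63 × 0.04 × 0.172 = 0.0043344
  Urn VI: 0.08 × 0.05 × 0.1725 = 0.00069
Sum = 0.0092494.
Largest term belongs to Urn II, so Urn II is most probable.

Urn II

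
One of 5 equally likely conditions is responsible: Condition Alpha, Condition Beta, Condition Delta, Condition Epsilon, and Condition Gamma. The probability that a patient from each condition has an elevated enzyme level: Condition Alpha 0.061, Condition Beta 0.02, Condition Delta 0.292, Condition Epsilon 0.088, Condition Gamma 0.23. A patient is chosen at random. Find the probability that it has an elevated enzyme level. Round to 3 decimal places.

Since the prior is uniform, the posterior is proportional to the likelihood:
  Condition Alpha: 0.061
  Condition Beta: 0.02
  Condition Delta: 0.292
  Condition Epsilon: 0.088
  Condition Gamma: 0.23
P(elevated) = (1/5) × (0.061 + 0.02 + 0.292 + 0.088 + 0.23) = 0.691/5 ≈ 0.138.

0.138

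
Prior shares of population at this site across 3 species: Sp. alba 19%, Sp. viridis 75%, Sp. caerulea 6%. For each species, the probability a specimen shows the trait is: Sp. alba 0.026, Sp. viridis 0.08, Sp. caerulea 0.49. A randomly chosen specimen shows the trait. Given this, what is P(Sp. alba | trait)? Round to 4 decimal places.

0.0524

Compute prior × likelihood for every hypothesis:
  Sp. alba: 0.19 × 0.026 = 0.00494
  Sp. viridis: 0.75 × 0.08 = 0.06
  Sp. caerulea: 0.06 × 0.49 = 0.0294
Total = 0.09434.
P(Sp. alba | evidence) = 0.00494 / 0.09434 ≈ 0.0524.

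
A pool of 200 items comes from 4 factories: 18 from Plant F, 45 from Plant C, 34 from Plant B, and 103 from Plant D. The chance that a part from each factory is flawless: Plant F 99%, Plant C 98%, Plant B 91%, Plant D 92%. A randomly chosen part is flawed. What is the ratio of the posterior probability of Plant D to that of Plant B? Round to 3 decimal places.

Taking complements, P(flawed | each) = Plant F 0.01, Plant C 0.02, Plant B 0.09, Plant D 0.08.
Unnormalized posteriors (prior × likelihood):
  Plant F: 0.09 × 0.01 = 0.0009
  Plant C: 0.225 × 0.02 = 0.0045
  Plant B: 0.17 × 0.09 = 0.0153
  Plant D: 0.515 × 0.08 = 0.0412
Sum = 0.0619.
The ratio is 0.0412 / 0.0153 (the normalizer cancels) = 2.693.

2.693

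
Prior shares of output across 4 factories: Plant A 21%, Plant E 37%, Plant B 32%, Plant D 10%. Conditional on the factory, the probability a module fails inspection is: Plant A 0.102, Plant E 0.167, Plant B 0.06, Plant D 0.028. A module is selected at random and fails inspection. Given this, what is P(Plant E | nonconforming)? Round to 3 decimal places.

Unnormalized posteriors (prior × likelihood):
  Plant A: 0.21 × 0.102 = 0.02142
  Plant E: 0.37 × 0.167 = 0.06179
  Plant B: 0.32 × 0.06 = 0.0192
  Plant D: 0.1 × 0.028 = 0.0028
Total = 0.10521.
P(Plant E | evidence) = 0.06179 / 0.10521 ≈ 0.587.

0.587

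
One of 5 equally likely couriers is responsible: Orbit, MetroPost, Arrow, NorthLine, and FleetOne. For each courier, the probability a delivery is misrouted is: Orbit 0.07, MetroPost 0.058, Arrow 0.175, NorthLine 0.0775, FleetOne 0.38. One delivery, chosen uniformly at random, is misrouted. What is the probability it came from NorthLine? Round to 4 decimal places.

With a uniform prior (1/5 each), posterior ∝ likelihood:
  Orbit: 0.07
  MetroPost: 0.058
  Arrow: 0.175
  NorthLine: 0.0775
  FleetOne: 0.38
Sum = 0.7605.
P(NorthLine | evidence) = 0.0775 / 0.7605 ≈ 0.1019.

0.1019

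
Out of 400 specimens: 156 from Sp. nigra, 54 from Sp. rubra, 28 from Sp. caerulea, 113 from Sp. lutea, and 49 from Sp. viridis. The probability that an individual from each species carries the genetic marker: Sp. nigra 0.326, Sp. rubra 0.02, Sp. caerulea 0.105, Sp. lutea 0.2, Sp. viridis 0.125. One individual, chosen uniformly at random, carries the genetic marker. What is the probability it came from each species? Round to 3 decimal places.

Prior × likelihood for each hypothesis:
  Sp. nigra: 0.39 × 0.326 = 0.12714
  Sp. rubra: 0.135 × 0.02 = 0.0027
  Sp. caerulea: 0.07 × 0.105 = 0.00735
  Sp. lutea: 0.2825 × 0.2 = 0.0565
  Sp. viridis: 0.1225 × 0.125 = 0.0153125
Total = 0.2090025.
P(Sp. nigra | marker) = 0.12714/0.2090025 ≈ 0.608
P(Sp. rubra | marker) = 0.0027/0.2090025 ≈ 0.013
P(Sp. caerulea | marker) = 0.00735/0.2090025 ≈ 0.035
P(Sp. lutea | marker) = 0.0565/0.2090025 ≈ 0.270
P(Sp. viridis | marker) = 0.0153125/0.2090025 ≈ 0.073

Sp. nigra 0.608, Sp. rubra 0.013, Sp. caerulea 0.035, Sp. lutea 0.270, Sp. viridis 0.073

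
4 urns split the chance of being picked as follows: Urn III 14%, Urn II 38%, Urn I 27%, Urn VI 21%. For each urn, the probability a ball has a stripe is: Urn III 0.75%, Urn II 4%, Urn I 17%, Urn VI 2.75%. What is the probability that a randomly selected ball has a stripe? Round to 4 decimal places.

0.0679

Prior × likelihood for each hypothesis:
  Urn III: 0.14 × 0.0075 = 0.00105
  Urn II: 0.38 × 0.04 = 0.0152
  Urn I: 0.27 × 0.17 = 0.0459
  Urn VI: 0.21 × 0.0275 = 0.005775
P(striped) = 0.00105 + 0.0152 + 0.0459 + 0.005775 = 0.067925 → 0.0679.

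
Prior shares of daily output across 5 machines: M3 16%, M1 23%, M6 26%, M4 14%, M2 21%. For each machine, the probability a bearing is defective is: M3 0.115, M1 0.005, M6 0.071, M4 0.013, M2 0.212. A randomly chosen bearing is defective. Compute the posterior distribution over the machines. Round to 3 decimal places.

By Bayes' rule, posterior ∝ prior × likelihood:
  M3: 0.16 × 0.115 = 0.0184
  M1: 0.23 × 0.005 = 0.00115
  M6: 0.26 × 0.071 = 0.01846
  M4: 0.14 × 0.013 = 0.00182
  M2: 0.21 × 0.212 = 0.04452
Normalizing constant = 0.08435.
P(M3 | defective) = 0.0184/0.08435 ≈ 0.218
P(M1 | defective) = 0.00115/0.08435 ≈ 0.014
P(M6 | defective) = 0.01846/0.08435 ≈ 0.219
P(M4 | defective) = 0.00182/0.08435 ≈ 0.022
P(M2 | defective) = 0.04452/0.08435 ≈ 0.528

M3 0.218, M1 0.014, M6 0.219, M4 0.022, M2 0.528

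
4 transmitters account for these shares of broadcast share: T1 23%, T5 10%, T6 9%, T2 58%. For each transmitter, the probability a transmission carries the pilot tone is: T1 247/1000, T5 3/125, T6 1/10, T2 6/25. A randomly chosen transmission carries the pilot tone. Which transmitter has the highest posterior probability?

T2

Prior × likelihood for each hypothesis:
  T1: 0.23 × 0.247 = 0.05681
  T5: 0.1 × 0.024 = 0.0024
  T6: 0.09 × 0.1 = 0.009
  T2: 0.58 × 0.24 = 0.1392
Normalizing constant = 0.20741.
Largest term belongs to T2, so T2 is most probable.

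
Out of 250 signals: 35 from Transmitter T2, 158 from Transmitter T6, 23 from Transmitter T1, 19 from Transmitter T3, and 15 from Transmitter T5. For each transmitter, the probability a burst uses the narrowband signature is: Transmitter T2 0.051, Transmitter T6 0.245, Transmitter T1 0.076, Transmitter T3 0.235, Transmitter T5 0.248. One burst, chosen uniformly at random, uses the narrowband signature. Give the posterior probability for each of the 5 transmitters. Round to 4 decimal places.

Unnormalized posteriors (prior × likelihood):
  Transmitter T2: 0.14 × 0.051 = 0.00714
  Transmitter T6: 0.632 × 0.245 = 0.15484
  Transmitter T1: 0.092 × 0.076 = 0.006992
  Transmitter T3: 0.076 × 0.235 = 0.01786
  Transmitter T5: 0.06 × 0.248 = 0.01488
Total = 0.201712.
P(Transmitter T2 | narrowband) = 0.00714/0.201712 ≈ 0.0354
P(Transmitter T6 | narrowband) = 0.15484/0.201712 ≈ 0.7676
P(Transmitter T1 | narrowband) = 0.006992/0.201712 ≈ 0.0347
P(Transmitter T3 | narrowband) = 0.01786/0.201712 ≈ 0.0885
P(Transmitter T5 | narrowband) = 0.01488/0.201712 ≈ 0.0738

Transmitter T2 0.0354, Transmitter T6 0.7676, Transmitter T1 0.0347, Transmitter T3 0.0885, Transmitter T5 0.0738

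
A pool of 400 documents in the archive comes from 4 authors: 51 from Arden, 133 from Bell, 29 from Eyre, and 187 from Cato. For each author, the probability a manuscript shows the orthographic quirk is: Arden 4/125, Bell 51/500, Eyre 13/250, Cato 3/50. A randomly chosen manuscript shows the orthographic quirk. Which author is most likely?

Unnormalized posteriors (prior × likelihood):
  Arden: 0.1275 × 0.032 = 0.00408
  Bell: 0.3325 × 0.102 = 0.033915
  Eyre: 0.0725 × 0.052 = 0.00377
  Cato: 0.4675 × 0.06 = 0.02805
Normalizing constant = 0.069815.
Largest term belongs to Bell, so Bell is most probable.

Bell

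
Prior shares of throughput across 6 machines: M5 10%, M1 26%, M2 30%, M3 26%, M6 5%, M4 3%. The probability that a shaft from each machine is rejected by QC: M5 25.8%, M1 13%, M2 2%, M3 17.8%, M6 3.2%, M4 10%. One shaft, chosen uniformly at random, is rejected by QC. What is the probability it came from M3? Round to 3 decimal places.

By Bayes' rule, posterior ∝ prior × likelihood:
  M5: 0.1 × 0.258 = 0.0258
  M1: 0.26 × 0.13 = 0.0338
  M2: 0.3 × 0.02 = 0.006
  M3: 0.26 × 0.178 = 0.04628
  M6: 0.05 × 0.032 = 0.0016
  M4: 0.03 × 0.1 = 0.003
Total = 0.11648.
P(M3 | evidence) = 0.04628 / 0.11648 ≈ 0.397.

0.397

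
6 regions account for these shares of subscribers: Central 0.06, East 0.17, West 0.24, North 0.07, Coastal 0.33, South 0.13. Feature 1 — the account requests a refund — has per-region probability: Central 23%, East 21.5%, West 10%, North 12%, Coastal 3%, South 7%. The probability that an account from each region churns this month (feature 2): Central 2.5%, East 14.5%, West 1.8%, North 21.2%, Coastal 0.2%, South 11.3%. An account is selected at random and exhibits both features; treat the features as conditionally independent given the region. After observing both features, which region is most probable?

Compute prior × likelihood for every hypothesis:
  Central: 0.06 × 0.23 × 0.025 = 0.000345
  East: 0.17 × 0.215 × 0.145 = 0.00529975
  West: 0.24 × 0.1 × 0.018 = 0.000432
  North: 0.07 × 0.12 × 0.212 = 0.0017808
  Coastal: 0.33 × 0.03 × 0.002 = 0.0000198
  South: 0.13 × 0.07 × 0.113 = 0.0010283
Total = 0.00890565.
Largest term belongs to East, so East is most probable.

East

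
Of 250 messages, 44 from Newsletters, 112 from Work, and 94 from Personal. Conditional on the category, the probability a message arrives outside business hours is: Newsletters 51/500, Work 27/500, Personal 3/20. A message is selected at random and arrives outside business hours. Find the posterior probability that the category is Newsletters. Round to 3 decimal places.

0.182

Compute prior × likelihood for every hypothesis:
  Newsletters: 0.176 × 0.102 = 0.017952
  Work: 0.448 × 0.054 = 0.024192
  Personal: 0.376 × 0.15 = 0.0564
Sum = 0.098544.
P(Newsletters | evidence) = 0.017952 / 0.098544 ≈ 0.182.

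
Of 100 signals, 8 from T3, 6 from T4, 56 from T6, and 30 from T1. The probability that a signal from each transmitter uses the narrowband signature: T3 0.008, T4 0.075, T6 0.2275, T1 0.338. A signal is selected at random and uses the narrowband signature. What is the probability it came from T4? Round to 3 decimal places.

0.019

Compute prior × likelihood for every hypothesis:
  T3: 0.08 × 0.008 = 0.00064
  T4: 0.06 × 0.075 = 0.0045
  T6: 0.56 × 0.2275 = 0.1274
  T1: 0.3 × 0.338 = 0.1014
Normalizing constant = 0.23394.
P(T4 | evidence) = 0.0045 / 0.23394 ≈ 0.019.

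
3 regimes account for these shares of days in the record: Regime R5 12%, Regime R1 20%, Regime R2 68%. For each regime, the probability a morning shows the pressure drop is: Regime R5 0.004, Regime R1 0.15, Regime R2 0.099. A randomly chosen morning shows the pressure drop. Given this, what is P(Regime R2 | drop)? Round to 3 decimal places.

0.688

Compute prior × likelihood for every hypothesis:
  Regime R5: 0.12 × 0.004 = 0.00048
  Regime R1: 0.2 × 0.15 = 0.03
  Regime R2: 0.68 × 0.099 = 0.06732
Sum = 0.0978.
P(Regime R2 | evidence) = 0.06732 / 0.0978 ≈ 0.688.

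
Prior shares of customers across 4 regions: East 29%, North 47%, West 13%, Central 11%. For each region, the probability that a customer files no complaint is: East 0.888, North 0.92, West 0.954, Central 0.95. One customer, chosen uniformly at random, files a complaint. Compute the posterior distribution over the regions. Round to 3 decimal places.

Taking complements, P(complaint | each) = East 0.112, North 0.08, West 0.046, Central 0.05.
Compute prior × likelihood for every hypothesis:
  East: 0.29 × 0.112 = 0.03248
  North: 0.47 × 0.08 = 0.0376
  West: 0.13 × 0.046 = 0.00598
  Central: 0.11 × 0.05 = 0.0055
Normalizing constant = 0.08156.
P(East | complaint) = 0.03248/0.08156 ≈ 0.398
P(North | complaint) = 0.0376/0.08156 ≈ 0.461
P(West | complaint) = 0.00598/0.08156 ≈ 0.073
P(Central | complaint) = 0.0055/0.08156 ≈ 0.067

East 0.398, North 0.461, West 0.073, Central 0.067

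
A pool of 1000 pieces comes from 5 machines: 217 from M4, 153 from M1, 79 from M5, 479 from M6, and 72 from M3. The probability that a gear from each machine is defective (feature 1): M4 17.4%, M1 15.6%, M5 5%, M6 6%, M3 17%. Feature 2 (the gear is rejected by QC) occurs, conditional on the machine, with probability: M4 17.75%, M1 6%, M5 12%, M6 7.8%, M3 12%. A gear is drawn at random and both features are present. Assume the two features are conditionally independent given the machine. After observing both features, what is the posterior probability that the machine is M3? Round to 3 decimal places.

Prior × likelihood for each hypothesis:
  M4: 0.217 × 0.174 × 0.1775 = 0.006702045
  M1: 0.153 × 0.156 × 0.06 = 0.00143208
  M5: 0.079 × 0.05 × 0.12 = 0.000474
  M6: 0.479 × 0.06 × 0.078 = 0.00224172
  M3: 0.072 × 0.17 × 0.12 = 0.0014688
Sum = 0.012318645.
P(M3 | evidence) = 0.0014688 / 0.012318645 ≈ 0.119.

0.119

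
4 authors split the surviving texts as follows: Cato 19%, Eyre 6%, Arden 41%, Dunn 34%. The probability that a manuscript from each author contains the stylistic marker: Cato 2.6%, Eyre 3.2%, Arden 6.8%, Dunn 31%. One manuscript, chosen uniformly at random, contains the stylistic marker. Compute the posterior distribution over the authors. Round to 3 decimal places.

Prior × likelihood for each hypothesis:
  Cato: 0.19 × 0.026 = 0.00494
  Eyre: 0.06 × 0.032 = 0.00192
  Arden: 0.41 × 0.068 = 0.02788
  Dunn: 0.34 × 0.31 = 0.1054
Sum = 0.14014.
P(Cato | marker) = 0.00494/0.14014 ≈ 0.035
P(Eyre | marker) = 0.00192/0.14014 ≈ 0.014
P(Arden | marker) = 0.02788/0.14014 ≈ 0.199
P(Dunn | marker) = 0.1054/0.14014 ≈ 0.752
(Check: 0.035+0.014+0.199+0.752 = 1.000.)

Cato 0.035, Eyre 0.014, Arden 0.199, Dunn 0.752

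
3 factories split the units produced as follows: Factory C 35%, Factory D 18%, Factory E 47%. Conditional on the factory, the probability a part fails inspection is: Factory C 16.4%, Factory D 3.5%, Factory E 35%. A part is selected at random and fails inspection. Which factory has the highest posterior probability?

Compute prior × likelihood for every hypothesis:
  Factory C: 0.35 × 0.164 = 0.0574
  Factory D: 0.18 × 0.035 = 0.0063
  Factory E: 0.47 × 0.35 = 0.1645
Total = 0.2282.
Largest term belongs to Factory E, so Factory E is most probable.

Factory E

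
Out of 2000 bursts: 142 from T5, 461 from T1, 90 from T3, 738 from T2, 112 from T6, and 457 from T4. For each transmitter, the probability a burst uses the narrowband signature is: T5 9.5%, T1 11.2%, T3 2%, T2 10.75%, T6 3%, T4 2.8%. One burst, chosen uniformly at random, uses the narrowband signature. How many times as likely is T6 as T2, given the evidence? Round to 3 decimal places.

By Bayes' rule, posterior ∝ prior × likelihood:
  T5: 0.071 × 0.095 = 0.006745
  T1: 0.2305 × 0.112 = 0.025816
  T3: 0.045 × 0.02 = 0.0009
  T2: 0.369 × 0.1075 = 0.0396675
  T6: 0.056 × 0.03 = 0.00168
  T4: 0.2285 × 0.028 = 0.006398
Sum = 0.0812065.
The ratio is 0.00168 / 0.0396675 (the normalizer cancels) = 0.042.

0.042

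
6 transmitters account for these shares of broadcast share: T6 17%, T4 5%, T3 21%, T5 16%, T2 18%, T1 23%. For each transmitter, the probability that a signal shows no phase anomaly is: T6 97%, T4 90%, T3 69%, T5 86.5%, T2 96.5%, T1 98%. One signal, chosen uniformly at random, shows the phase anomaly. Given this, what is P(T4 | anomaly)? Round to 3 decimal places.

Taking complements, P(anomaly | each) = T6 0.03, T4 0.1, T3 0.31, T5 0.135, T2 0.035, T1 0.02.
Unnormalized posteriors (prior × likelihood):
  T6: 0.17 × 0.03 = 0.0051
  T4: 0.05 × 0.1 = 0.005
  T3: 0.21 × 0.31 = 0.0651
  T5: 0.16 × 0.135 = 0.0216
  T2: 0.18 × 0.035 = 0.0063
  T1: 0.23 × 0.02 = 0.0046
Total = 0.1077.
P(T4 | evidence) = 0.005 / 0.1077 ≈ 0.046.

0.046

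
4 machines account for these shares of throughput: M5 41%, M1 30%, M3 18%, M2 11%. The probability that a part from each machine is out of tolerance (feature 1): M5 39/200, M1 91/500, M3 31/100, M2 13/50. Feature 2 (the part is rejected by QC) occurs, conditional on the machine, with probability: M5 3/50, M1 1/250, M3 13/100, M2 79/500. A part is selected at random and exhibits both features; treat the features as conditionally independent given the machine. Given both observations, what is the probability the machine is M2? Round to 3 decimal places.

Unnormalized posteriors (prior × likelihood):
  M5: 0.41 × 0.195 × 0.06 = 0.004797
  M1: 0.3 × 0.182 × 0.004 = 0.0002184
  M3: 0.18 × 0.31 × 0.13 = 0.007254
  M2: 0.11 × 0.26 × 0.158 = 0.0045188
Total = 0.0167882.
P(M2 | evidence) = 0.0045188 / 0.0167882 ≈ 0.269.

0.269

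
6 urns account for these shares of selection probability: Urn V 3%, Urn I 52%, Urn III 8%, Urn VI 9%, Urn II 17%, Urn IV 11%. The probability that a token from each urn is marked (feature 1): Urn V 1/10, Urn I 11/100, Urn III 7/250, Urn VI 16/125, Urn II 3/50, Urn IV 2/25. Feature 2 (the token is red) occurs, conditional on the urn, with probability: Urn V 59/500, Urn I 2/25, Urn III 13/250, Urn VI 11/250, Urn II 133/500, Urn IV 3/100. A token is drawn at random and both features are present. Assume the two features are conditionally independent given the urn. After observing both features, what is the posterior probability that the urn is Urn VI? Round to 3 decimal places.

Unnormalized posteriors (prior × likelihood):
  Urn V: 0.03 × 0.1 × 0.118 = 0.000354
  Urn I: 0.52 × 0.11 × 0.08 = 0.004576
  Urn III: 0.08 × 0.028 × 0.052 = 0.00011648
  Urn VI: 0.09 × 0.128 × 0.044 = 0.00050688
  Urn II: 0.17 × 0.06 × 0.266 = 0.0027132
  Urn IV: 0.11 × 0.08 × 0.03 = 0.000264
Total = 0.00853056.
P(Urn VI | evidence) = 0.00050688 / 0.00853056 ≈ 0.059.

0.059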